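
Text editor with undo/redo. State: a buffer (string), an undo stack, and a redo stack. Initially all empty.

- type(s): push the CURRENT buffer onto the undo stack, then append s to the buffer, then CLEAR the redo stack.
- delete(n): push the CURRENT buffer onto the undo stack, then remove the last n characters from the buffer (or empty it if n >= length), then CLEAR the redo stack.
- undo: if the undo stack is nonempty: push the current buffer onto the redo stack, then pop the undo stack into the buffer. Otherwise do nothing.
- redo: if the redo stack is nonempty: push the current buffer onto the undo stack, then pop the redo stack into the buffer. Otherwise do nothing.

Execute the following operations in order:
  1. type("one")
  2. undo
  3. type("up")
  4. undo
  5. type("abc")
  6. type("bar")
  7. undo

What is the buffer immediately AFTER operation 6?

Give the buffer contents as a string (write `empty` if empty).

After op 1 (type): buf='one' undo_depth=1 redo_depth=0
After op 2 (undo): buf='(empty)' undo_depth=0 redo_depth=1
After op 3 (type): buf='up' undo_depth=1 redo_depth=0
After op 4 (undo): buf='(empty)' undo_depth=0 redo_depth=1
After op 5 (type): buf='abc' undo_depth=1 redo_depth=0
After op 6 (type): buf='abcbar' undo_depth=2 redo_depth=0

Answer: abcbar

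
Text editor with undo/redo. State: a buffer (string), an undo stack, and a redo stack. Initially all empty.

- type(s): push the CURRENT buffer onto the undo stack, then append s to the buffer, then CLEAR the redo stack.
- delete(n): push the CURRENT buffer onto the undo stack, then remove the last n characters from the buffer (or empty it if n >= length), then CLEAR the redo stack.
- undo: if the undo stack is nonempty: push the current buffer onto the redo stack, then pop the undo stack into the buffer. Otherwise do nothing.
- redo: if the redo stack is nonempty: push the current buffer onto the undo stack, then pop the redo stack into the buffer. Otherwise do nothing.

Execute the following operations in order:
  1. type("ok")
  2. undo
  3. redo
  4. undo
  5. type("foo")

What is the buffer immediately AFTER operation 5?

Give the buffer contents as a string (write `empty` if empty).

After op 1 (type): buf='ok' undo_depth=1 redo_depth=0
After op 2 (undo): buf='(empty)' undo_depth=0 redo_depth=1
After op 3 (redo): buf='ok' undo_depth=1 redo_depth=0
After op 4 (undo): buf='(empty)' undo_depth=0 redo_depth=1
After op 5 (type): buf='foo' undo_depth=1 redo_depth=0

Answer: foo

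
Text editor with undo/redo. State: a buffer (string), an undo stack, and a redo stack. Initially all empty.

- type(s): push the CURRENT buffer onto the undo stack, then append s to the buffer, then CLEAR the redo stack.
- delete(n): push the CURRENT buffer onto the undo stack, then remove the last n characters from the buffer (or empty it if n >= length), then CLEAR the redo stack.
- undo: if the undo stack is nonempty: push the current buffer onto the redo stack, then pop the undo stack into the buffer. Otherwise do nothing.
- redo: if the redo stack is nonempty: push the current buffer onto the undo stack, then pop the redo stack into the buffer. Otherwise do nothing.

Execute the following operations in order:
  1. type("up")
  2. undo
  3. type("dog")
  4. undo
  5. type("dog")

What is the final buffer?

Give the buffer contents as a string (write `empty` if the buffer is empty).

Answer: dog

Derivation:
After op 1 (type): buf='up' undo_depth=1 redo_depth=0
After op 2 (undo): buf='(empty)' undo_depth=0 redo_depth=1
After op 3 (type): buf='dog' undo_depth=1 redo_depth=0
After op 4 (undo): buf='(empty)' undo_depth=0 redo_depth=1
After op 5 (type): buf='dog' undo_depth=1 redo_depth=0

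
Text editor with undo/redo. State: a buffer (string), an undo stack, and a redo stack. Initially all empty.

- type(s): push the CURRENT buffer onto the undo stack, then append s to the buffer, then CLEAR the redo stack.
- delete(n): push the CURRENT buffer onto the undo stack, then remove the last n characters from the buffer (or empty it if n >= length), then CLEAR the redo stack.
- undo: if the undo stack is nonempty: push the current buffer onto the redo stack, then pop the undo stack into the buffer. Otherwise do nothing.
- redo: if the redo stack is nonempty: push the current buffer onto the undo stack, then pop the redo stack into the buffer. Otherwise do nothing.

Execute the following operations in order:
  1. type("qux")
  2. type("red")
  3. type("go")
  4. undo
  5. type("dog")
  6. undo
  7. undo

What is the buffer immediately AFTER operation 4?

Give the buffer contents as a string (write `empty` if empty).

After op 1 (type): buf='qux' undo_depth=1 redo_depth=0
After op 2 (type): buf='quxred' undo_depth=2 redo_depth=0
After op 3 (type): buf='quxredgo' undo_depth=3 redo_depth=0
After op 4 (undo): buf='quxred' undo_depth=2 redo_depth=1

Answer: quxred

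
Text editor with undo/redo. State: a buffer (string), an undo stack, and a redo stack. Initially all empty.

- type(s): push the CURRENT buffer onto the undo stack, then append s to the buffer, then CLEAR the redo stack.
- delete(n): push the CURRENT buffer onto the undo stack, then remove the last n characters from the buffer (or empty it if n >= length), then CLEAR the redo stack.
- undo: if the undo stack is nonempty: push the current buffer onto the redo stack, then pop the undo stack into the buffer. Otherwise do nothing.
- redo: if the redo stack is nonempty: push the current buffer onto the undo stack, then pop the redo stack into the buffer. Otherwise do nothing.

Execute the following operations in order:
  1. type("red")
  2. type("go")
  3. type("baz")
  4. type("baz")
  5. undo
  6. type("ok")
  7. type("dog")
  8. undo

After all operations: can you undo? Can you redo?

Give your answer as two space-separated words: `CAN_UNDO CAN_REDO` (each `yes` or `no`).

Answer: yes yes

Derivation:
After op 1 (type): buf='red' undo_depth=1 redo_depth=0
After op 2 (type): buf='redgo' undo_depth=2 redo_depth=0
After op 3 (type): buf='redgobaz' undo_depth=3 redo_depth=0
After op 4 (type): buf='redgobazbaz' undo_depth=4 redo_depth=0
After op 5 (undo): buf='redgobaz' undo_depth=3 redo_depth=1
After op 6 (type): buf='redgobazok' undo_depth=4 redo_depth=0
After op 7 (type): buf='redgobazokdog' undo_depth=5 redo_depth=0
After op 8 (undo): buf='redgobazok' undo_depth=4 redo_depth=1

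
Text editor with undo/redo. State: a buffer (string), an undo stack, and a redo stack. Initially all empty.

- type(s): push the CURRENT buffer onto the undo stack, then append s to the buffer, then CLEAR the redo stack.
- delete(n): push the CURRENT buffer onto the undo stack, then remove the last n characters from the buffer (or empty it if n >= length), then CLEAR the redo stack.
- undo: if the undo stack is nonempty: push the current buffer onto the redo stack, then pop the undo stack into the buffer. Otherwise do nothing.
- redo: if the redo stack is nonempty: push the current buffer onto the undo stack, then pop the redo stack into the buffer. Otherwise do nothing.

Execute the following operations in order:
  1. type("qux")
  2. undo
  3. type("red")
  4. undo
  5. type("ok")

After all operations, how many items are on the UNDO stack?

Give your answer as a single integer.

After op 1 (type): buf='qux' undo_depth=1 redo_depth=0
After op 2 (undo): buf='(empty)' undo_depth=0 redo_depth=1
After op 3 (type): buf='red' undo_depth=1 redo_depth=0
After op 4 (undo): buf='(empty)' undo_depth=0 redo_depth=1
After op 5 (type): buf='ok' undo_depth=1 redo_depth=0

Answer: 1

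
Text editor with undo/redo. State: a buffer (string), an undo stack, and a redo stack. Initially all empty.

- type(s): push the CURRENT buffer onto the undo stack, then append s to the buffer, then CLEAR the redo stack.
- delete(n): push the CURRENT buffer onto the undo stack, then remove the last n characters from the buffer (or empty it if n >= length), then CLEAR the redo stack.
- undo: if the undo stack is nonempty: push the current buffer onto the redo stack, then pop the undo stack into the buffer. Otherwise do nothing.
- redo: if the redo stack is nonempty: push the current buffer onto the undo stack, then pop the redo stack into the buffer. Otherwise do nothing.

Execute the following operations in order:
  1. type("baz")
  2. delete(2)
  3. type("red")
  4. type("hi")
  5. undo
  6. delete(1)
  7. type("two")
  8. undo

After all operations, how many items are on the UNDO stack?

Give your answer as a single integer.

After op 1 (type): buf='baz' undo_depth=1 redo_depth=0
After op 2 (delete): buf='b' undo_depth=2 redo_depth=0
After op 3 (type): buf='bred' undo_depth=3 redo_depth=0
After op 4 (type): buf='bredhi' undo_depth=4 redo_depth=0
After op 5 (undo): buf='bred' undo_depth=3 redo_depth=1
After op 6 (delete): buf='bre' undo_depth=4 redo_depth=0
After op 7 (type): buf='bretwo' undo_depth=5 redo_depth=0
After op 8 (undo): buf='bre' undo_depth=4 redo_depth=1

Answer: 4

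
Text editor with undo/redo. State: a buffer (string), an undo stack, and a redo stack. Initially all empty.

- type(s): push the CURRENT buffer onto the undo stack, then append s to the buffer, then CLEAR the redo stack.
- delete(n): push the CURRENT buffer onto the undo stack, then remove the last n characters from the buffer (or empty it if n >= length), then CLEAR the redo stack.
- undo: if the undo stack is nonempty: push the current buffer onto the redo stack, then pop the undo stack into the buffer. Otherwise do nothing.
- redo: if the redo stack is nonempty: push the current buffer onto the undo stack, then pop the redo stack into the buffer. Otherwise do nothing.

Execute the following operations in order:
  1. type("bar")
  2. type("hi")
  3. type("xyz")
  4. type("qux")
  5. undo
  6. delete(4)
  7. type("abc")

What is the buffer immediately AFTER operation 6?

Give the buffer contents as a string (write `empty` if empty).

Answer: barh

Derivation:
After op 1 (type): buf='bar' undo_depth=1 redo_depth=0
After op 2 (type): buf='barhi' undo_depth=2 redo_depth=0
After op 3 (type): buf='barhixyz' undo_depth=3 redo_depth=0
After op 4 (type): buf='barhixyzqux' undo_depth=4 redo_depth=0
After op 5 (undo): buf='barhixyz' undo_depth=3 redo_depth=1
After op 6 (delete): buf='barh' undo_depth=4 redo_depth=0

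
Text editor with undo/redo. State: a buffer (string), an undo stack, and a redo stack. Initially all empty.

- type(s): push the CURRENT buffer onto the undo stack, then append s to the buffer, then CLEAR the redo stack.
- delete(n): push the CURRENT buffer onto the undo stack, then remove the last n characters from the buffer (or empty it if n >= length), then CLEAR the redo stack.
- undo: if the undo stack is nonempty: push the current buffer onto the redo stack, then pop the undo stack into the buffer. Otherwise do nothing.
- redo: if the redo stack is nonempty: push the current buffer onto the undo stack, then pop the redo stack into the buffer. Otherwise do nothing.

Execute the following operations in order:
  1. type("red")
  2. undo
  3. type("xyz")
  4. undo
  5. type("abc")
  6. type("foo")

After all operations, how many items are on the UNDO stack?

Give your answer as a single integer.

After op 1 (type): buf='red' undo_depth=1 redo_depth=0
After op 2 (undo): buf='(empty)' undo_depth=0 redo_depth=1
After op 3 (type): buf='xyz' undo_depth=1 redo_depth=0
After op 4 (undo): buf='(empty)' undo_depth=0 redo_depth=1
After op 5 (type): buf='abc' undo_depth=1 redo_depth=0
After op 6 (type): buf='abcfoo' undo_depth=2 redo_depth=0

Answer: 2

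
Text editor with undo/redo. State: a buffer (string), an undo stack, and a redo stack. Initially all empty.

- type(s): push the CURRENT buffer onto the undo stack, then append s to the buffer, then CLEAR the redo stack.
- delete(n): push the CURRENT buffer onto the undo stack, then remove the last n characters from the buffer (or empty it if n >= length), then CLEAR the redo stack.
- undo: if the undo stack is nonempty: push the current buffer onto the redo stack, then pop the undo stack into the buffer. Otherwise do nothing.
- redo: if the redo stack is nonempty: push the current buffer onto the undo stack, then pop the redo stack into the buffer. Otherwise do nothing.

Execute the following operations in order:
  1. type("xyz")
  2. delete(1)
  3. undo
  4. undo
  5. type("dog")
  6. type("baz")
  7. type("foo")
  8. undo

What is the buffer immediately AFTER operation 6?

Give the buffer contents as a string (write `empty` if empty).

Answer: dogbaz

Derivation:
After op 1 (type): buf='xyz' undo_depth=1 redo_depth=0
After op 2 (delete): buf='xy' undo_depth=2 redo_depth=0
After op 3 (undo): buf='xyz' undo_depth=1 redo_depth=1
After op 4 (undo): buf='(empty)' undo_depth=0 redo_depth=2
After op 5 (type): buf='dog' undo_depth=1 redo_depth=0
After op 6 (type): buf='dogbaz' undo_depth=2 redo_depth=0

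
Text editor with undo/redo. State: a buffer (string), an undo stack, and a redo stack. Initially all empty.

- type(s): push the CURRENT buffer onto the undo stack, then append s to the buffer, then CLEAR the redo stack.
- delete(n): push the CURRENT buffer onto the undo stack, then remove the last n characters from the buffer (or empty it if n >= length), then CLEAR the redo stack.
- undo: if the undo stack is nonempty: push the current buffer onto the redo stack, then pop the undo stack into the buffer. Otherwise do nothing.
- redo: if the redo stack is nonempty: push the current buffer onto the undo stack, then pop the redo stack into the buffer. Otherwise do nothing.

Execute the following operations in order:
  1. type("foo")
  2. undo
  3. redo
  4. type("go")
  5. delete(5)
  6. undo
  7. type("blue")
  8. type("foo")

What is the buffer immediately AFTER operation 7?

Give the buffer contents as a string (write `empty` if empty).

Answer: foogoblue

Derivation:
After op 1 (type): buf='foo' undo_depth=1 redo_depth=0
After op 2 (undo): buf='(empty)' undo_depth=0 redo_depth=1
After op 3 (redo): buf='foo' undo_depth=1 redo_depth=0
After op 4 (type): buf='foogo' undo_depth=2 redo_depth=0
After op 5 (delete): buf='(empty)' undo_depth=3 redo_depth=0
After op 6 (undo): buf='foogo' undo_depth=2 redo_depth=1
After op 7 (type): buf='foogoblue' undo_depth=3 redo_depth=0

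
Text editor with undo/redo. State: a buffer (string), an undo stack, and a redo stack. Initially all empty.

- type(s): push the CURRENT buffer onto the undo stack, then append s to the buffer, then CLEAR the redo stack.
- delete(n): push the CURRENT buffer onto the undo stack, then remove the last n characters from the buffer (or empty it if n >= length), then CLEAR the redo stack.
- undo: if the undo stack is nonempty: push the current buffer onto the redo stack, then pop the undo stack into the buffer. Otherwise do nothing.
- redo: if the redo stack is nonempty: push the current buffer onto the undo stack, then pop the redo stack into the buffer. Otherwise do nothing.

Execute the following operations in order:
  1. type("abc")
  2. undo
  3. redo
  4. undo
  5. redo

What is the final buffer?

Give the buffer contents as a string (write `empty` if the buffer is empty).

Answer: abc

Derivation:
After op 1 (type): buf='abc' undo_depth=1 redo_depth=0
After op 2 (undo): buf='(empty)' undo_depth=0 redo_depth=1
After op 3 (redo): buf='abc' undo_depth=1 redo_depth=0
After op 4 (undo): buf='(empty)' undo_depth=0 redo_depth=1
After op 5 (redo): buf='abc' undo_depth=1 redo_depth=0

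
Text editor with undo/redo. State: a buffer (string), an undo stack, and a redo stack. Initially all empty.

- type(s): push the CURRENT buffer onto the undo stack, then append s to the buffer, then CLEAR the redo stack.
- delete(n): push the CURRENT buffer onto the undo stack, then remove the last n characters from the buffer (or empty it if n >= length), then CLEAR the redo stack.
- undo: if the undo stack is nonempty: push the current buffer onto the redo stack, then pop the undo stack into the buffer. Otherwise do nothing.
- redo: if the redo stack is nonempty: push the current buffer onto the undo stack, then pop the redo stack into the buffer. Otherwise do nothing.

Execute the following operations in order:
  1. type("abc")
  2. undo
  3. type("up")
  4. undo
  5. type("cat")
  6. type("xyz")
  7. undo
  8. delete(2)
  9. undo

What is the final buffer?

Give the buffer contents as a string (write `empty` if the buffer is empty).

After op 1 (type): buf='abc' undo_depth=1 redo_depth=0
After op 2 (undo): buf='(empty)' undo_depth=0 redo_depth=1
After op 3 (type): buf='up' undo_depth=1 redo_depth=0
After op 4 (undo): buf='(empty)' undo_depth=0 redo_depth=1
After op 5 (type): buf='cat' undo_depth=1 redo_depth=0
After op 6 (type): buf='catxyz' undo_depth=2 redo_depth=0
After op 7 (undo): buf='cat' undo_depth=1 redo_depth=1
After op 8 (delete): buf='c' undo_depth=2 redo_depth=0
After op 9 (undo): buf='cat' undo_depth=1 redo_depth=1

Answer: cat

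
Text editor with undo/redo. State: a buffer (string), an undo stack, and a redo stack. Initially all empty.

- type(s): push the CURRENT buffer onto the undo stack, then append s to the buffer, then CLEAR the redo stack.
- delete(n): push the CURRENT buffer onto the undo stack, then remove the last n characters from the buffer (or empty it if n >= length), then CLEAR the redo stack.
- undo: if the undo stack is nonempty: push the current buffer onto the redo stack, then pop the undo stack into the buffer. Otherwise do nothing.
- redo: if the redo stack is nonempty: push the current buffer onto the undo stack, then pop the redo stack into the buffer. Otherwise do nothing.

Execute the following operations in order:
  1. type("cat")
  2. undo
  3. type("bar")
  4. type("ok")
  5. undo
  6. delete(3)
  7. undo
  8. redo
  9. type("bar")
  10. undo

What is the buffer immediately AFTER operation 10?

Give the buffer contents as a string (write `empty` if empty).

Answer: empty

Derivation:
After op 1 (type): buf='cat' undo_depth=1 redo_depth=0
After op 2 (undo): buf='(empty)' undo_depth=0 redo_depth=1
After op 3 (type): buf='bar' undo_depth=1 redo_depth=0
After op 4 (type): buf='barok' undo_depth=2 redo_depth=0
After op 5 (undo): buf='bar' undo_depth=1 redo_depth=1
After op 6 (delete): buf='(empty)' undo_depth=2 redo_depth=0
After op 7 (undo): buf='bar' undo_depth=1 redo_depth=1
After op 8 (redo): buf='(empty)' undo_depth=2 redo_depth=0
After op 9 (type): buf='bar' undo_depth=3 redo_depth=0
After op 10 (undo): buf='(empty)' undo_depth=2 redo_depth=1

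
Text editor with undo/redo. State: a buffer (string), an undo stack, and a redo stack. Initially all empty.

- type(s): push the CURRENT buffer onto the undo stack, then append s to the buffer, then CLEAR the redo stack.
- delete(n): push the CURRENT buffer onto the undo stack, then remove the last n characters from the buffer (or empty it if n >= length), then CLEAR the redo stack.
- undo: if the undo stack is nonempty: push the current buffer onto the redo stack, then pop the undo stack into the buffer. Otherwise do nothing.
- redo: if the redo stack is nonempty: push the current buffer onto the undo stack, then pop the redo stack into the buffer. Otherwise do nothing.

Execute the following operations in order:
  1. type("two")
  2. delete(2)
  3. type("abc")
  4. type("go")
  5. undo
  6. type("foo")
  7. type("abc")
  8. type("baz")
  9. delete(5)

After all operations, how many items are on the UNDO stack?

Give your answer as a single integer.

After op 1 (type): buf='two' undo_depth=1 redo_depth=0
After op 2 (delete): buf='t' undo_depth=2 redo_depth=0
After op 3 (type): buf='tabc' undo_depth=3 redo_depth=0
After op 4 (type): buf='tabcgo' undo_depth=4 redo_depth=0
After op 5 (undo): buf='tabc' undo_depth=3 redo_depth=1
After op 6 (type): buf='tabcfoo' undo_depth=4 redo_depth=0
After op 7 (type): buf='tabcfooabc' undo_depth=5 redo_depth=0
After op 8 (type): buf='tabcfooabcbaz' undo_depth=6 redo_depth=0
After op 9 (delete): buf='tabcfooa' undo_depth=7 redo_depth=0

Answer: 7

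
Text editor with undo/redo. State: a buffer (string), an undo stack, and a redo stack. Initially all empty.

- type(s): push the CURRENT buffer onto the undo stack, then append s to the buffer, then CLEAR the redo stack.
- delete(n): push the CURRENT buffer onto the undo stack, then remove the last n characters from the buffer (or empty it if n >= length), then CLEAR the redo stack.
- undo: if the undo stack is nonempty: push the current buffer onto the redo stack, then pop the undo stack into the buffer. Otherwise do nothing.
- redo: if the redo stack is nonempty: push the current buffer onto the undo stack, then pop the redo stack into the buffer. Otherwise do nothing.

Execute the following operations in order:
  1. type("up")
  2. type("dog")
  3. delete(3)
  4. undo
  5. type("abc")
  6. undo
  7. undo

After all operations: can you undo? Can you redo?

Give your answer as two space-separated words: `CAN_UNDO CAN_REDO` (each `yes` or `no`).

Answer: yes yes

Derivation:
After op 1 (type): buf='up' undo_depth=1 redo_depth=0
After op 2 (type): buf='updog' undo_depth=2 redo_depth=0
After op 3 (delete): buf='up' undo_depth=3 redo_depth=0
After op 4 (undo): buf='updog' undo_depth=2 redo_depth=1
After op 5 (type): buf='updogabc' undo_depth=3 redo_depth=0
After op 6 (undo): buf='updog' undo_depth=2 redo_depth=1
After op 7 (undo): buf='up' undo_depth=1 redo_depth=2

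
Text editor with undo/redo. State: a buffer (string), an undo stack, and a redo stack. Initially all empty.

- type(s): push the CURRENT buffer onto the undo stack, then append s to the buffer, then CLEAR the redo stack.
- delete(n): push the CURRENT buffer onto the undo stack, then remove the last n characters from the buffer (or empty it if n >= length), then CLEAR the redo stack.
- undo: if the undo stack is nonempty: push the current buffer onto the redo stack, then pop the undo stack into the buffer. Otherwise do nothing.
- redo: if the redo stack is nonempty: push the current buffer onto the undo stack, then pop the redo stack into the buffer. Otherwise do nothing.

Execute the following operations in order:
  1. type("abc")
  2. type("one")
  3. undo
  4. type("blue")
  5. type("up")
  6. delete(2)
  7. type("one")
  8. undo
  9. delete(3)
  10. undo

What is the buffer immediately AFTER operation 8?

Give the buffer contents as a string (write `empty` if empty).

After op 1 (type): buf='abc' undo_depth=1 redo_depth=0
After op 2 (type): buf='abcone' undo_depth=2 redo_depth=0
After op 3 (undo): buf='abc' undo_depth=1 redo_depth=1
After op 4 (type): buf='abcblue' undo_depth=2 redo_depth=0
After op 5 (type): buf='abcblueup' undo_depth=3 redo_depth=0
After op 6 (delete): buf='abcblue' undo_depth=4 redo_depth=0
After op 7 (type): buf='abcblueone' undo_depth=5 redo_depth=0
After op 8 (undo): buf='abcblue' undo_depth=4 redo_depth=1

Answer: abcblue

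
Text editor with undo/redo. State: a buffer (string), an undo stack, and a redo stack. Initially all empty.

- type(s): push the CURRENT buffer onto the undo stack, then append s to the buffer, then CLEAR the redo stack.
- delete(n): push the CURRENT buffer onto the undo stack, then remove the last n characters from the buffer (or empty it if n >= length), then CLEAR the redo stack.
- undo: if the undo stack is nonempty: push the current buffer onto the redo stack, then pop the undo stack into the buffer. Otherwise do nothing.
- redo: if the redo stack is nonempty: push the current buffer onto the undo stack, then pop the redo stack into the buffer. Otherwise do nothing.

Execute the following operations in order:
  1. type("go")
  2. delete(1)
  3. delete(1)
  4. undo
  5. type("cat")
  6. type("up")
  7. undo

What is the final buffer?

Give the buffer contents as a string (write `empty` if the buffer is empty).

After op 1 (type): buf='go' undo_depth=1 redo_depth=0
After op 2 (delete): buf='g' undo_depth=2 redo_depth=0
After op 3 (delete): buf='(empty)' undo_depth=3 redo_depth=0
After op 4 (undo): buf='g' undo_depth=2 redo_depth=1
After op 5 (type): buf='gcat' undo_depth=3 redo_depth=0
After op 6 (type): buf='gcatup' undo_depth=4 redo_depth=0
After op 7 (undo): buf='gcat' undo_depth=3 redo_depth=1

Answer: gcat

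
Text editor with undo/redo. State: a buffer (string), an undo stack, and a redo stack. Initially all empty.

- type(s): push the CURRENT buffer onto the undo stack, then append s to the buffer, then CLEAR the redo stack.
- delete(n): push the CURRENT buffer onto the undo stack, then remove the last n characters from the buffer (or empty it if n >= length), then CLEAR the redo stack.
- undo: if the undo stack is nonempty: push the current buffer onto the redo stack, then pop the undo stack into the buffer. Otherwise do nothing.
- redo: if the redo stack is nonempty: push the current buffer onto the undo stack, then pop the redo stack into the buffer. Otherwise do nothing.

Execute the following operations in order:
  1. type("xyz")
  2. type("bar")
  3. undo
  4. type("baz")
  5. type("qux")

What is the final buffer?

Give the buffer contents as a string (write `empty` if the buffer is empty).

After op 1 (type): buf='xyz' undo_depth=1 redo_depth=0
After op 2 (type): buf='xyzbar' undo_depth=2 redo_depth=0
After op 3 (undo): buf='xyz' undo_depth=1 redo_depth=1
After op 4 (type): buf='xyzbaz' undo_depth=2 redo_depth=0
After op 5 (type): buf='xyzbazqux' undo_depth=3 redo_depth=0

Answer: xyzbazqux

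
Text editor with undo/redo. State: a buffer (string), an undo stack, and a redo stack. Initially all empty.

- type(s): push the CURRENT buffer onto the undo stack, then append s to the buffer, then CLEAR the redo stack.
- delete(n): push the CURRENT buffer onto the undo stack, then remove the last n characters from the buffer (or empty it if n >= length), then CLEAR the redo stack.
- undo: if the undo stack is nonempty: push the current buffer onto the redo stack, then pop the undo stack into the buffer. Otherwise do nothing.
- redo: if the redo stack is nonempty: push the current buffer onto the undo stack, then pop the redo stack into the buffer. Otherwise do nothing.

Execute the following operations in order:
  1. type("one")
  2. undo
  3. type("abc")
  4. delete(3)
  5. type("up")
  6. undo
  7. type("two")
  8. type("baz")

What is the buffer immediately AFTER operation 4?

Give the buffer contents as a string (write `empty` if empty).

After op 1 (type): buf='one' undo_depth=1 redo_depth=0
After op 2 (undo): buf='(empty)' undo_depth=0 redo_depth=1
After op 3 (type): buf='abc' undo_depth=1 redo_depth=0
After op 4 (delete): buf='(empty)' undo_depth=2 redo_depth=0

Answer: empty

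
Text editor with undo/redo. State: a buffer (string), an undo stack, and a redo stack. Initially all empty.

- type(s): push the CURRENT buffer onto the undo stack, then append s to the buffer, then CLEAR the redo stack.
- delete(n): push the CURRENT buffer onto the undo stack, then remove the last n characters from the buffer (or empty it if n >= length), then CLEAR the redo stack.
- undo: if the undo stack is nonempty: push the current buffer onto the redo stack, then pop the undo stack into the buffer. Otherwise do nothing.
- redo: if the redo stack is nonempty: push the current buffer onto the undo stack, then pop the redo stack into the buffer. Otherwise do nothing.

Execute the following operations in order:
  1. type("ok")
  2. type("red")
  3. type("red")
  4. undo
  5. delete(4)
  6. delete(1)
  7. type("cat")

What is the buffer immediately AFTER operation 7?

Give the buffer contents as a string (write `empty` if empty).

Answer: cat

Derivation:
After op 1 (type): buf='ok' undo_depth=1 redo_depth=0
After op 2 (type): buf='okred' undo_depth=2 redo_depth=0
After op 3 (type): buf='okredred' undo_depth=3 redo_depth=0
After op 4 (undo): buf='okred' undo_depth=2 redo_depth=1
After op 5 (delete): buf='o' undo_depth=3 redo_depth=0
After op 6 (delete): buf='(empty)' undo_depth=4 redo_depth=0
After op 7 (type): buf='cat' undo_depth=5 redo_depth=0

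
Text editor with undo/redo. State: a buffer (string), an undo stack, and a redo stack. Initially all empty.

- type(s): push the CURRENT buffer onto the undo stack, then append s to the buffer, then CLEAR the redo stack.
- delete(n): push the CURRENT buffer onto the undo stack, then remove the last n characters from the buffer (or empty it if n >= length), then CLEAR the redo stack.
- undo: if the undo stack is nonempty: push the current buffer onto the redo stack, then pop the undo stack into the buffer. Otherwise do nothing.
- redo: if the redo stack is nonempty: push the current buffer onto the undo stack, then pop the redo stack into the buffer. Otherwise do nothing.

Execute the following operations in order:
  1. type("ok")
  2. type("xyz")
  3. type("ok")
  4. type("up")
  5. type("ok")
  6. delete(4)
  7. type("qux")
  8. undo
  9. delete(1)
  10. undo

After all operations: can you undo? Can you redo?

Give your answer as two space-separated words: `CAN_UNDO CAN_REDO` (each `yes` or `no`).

After op 1 (type): buf='ok' undo_depth=1 redo_depth=0
After op 2 (type): buf='okxyz' undo_depth=2 redo_depth=0
After op 3 (type): buf='okxyzok' undo_depth=3 redo_depth=0
After op 4 (type): buf='okxyzokup' undo_depth=4 redo_depth=0
After op 5 (type): buf='okxyzokupok' undo_depth=5 redo_depth=0
After op 6 (delete): buf='okxyzok' undo_depth=6 redo_depth=0
After op 7 (type): buf='okxyzokqux' undo_depth=7 redo_depth=0
After op 8 (undo): buf='okxyzok' undo_depth=6 redo_depth=1
After op 9 (delete): buf='okxyzo' undo_depth=7 redo_depth=0
After op 10 (undo): buf='okxyzok' undo_depth=6 redo_depth=1

Answer: yes yes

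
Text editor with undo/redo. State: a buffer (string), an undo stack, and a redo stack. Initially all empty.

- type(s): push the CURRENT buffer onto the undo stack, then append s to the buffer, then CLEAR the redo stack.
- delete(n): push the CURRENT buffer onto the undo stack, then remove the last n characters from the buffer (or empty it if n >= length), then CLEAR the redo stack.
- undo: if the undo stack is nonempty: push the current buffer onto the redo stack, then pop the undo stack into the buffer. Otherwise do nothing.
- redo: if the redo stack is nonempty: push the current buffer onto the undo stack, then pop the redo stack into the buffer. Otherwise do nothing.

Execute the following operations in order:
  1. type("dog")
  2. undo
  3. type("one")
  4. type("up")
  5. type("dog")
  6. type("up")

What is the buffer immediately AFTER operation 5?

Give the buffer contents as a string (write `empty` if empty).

After op 1 (type): buf='dog' undo_depth=1 redo_depth=0
After op 2 (undo): buf='(empty)' undo_depth=0 redo_depth=1
After op 3 (type): buf='one' undo_depth=1 redo_depth=0
After op 4 (type): buf='oneup' undo_depth=2 redo_depth=0
After op 5 (type): buf='oneupdog' undo_depth=3 redo_depth=0

Answer: oneupdog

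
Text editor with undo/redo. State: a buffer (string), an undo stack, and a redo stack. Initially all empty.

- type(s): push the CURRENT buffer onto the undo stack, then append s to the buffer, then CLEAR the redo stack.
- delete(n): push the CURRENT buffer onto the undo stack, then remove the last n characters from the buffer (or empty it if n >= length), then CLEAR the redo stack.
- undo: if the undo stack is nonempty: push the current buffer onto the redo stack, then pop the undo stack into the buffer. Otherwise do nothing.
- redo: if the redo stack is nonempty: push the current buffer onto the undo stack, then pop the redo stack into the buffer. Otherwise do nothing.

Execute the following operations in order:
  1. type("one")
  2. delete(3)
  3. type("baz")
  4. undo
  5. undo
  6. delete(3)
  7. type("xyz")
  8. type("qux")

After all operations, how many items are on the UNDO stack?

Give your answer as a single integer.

After op 1 (type): buf='one' undo_depth=1 redo_depth=0
After op 2 (delete): buf='(empty)' undo_depth=2 redo_depth=0
After op 3 (type): buf='baz' undo_depth=3 redo_depth=0
After op 4 (undo): buf='(empty)' undo_depth=2 redo_depth=1
After op 5 (undo): buf='one' undo_depth=1 redo_depth=2
After op 6 (delete): buf='(empty)' undo_depth=2 redo_depth=0
After op 7 (type): buf='xyz' undo_depth=3 redo_depth=0
After op 8 (type): buf='xyzqux' undo_depth=4 redo_depth=0

Answer: 4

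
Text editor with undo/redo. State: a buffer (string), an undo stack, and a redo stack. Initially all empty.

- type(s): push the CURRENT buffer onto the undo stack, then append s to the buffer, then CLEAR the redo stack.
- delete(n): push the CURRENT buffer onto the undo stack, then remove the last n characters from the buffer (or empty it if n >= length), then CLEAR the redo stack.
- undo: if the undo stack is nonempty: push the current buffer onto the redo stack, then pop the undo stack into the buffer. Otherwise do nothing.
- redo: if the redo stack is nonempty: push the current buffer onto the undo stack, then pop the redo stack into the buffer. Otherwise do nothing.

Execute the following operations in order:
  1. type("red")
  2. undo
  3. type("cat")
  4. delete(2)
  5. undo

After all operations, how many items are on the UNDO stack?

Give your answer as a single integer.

After op 1 (type): buf='red' undo_depth=1 redo_depth=0
After op 2 (undo): buf='(empty)' undo_depth=0 redo_depth=1
After op 3 (type): buf='cat' undo_depth=1 redo_depth=0
After op 4 (delete): buf='c' undo_depth=2 redo_depth=0
After op 5 (undo): buf='cat' undo_depth=1 redo_depth=1

Answer: 1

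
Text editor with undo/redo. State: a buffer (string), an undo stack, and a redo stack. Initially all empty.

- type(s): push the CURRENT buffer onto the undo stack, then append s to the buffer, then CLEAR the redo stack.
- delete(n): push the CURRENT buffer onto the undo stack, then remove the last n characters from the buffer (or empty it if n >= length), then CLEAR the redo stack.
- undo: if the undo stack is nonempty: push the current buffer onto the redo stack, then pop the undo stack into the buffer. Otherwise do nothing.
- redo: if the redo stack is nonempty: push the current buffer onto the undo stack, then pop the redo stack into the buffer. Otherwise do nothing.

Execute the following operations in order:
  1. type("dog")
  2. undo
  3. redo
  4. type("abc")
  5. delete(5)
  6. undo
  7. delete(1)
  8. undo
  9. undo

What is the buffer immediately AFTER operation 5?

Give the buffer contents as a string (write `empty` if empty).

Answer: d

Derivation:
After op 1 (type): buf='dog' undo_depth=1 redo_depth=0
After op 2 (undo): buf='(empty)' undo_depth=0 redo_depth=1
After op 3 (redo): buf='dog' undo_depth=1 redo_depth=0
After op 4 (type): buf='dogabc' undo_depth=2 redo_depth=0
After op 5 (delete): buf='d' undo_depth=3 redo_depth=0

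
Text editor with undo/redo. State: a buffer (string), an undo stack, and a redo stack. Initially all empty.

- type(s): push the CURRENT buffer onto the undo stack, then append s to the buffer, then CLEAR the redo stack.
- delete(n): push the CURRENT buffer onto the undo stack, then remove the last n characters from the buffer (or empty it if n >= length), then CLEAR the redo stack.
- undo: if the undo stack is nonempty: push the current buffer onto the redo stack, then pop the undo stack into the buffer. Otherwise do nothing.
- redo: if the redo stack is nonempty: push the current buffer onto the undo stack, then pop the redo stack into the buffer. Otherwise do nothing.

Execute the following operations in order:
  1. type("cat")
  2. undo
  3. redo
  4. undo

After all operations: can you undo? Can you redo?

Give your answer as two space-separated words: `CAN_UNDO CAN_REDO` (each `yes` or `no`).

Answer: no yes

Derivation:
After op 1 (type): buf='cat' undo_depth=1 redo_depth=0
After op 2 (undo): buf='(empty)' undo_depth=0 redo_depth=1
After op 3 (redo): buf='cat' undo_depth=1 redo_depth=0
After op 4 (undo): buf='(empty)' undo_depth=0 redo_depth=1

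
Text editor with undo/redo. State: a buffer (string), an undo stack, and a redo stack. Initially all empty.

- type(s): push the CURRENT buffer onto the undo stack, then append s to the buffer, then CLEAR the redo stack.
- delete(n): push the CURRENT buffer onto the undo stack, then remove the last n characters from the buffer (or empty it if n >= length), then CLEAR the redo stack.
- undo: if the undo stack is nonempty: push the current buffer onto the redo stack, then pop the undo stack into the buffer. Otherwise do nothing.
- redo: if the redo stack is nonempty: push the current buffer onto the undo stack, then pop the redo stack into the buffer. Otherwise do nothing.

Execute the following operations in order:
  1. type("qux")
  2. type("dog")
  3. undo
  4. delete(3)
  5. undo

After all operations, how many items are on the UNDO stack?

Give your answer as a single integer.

Answer: 1

Derivation:
After op 1 (type): buf='qux' undo_depth=1 redo_depth=0
After op 2 (type): buf='quxdog' undo_depth=2 redo_depth=0
After op 3 (undo): buf='qux' undo_depth=1 redo_depth=1
After op 4 (delete): buf='(empty)' undo_depth=2 redo_depth=0
After op 5 (undo): buf='qux' undo_depth=1 redo_depth=1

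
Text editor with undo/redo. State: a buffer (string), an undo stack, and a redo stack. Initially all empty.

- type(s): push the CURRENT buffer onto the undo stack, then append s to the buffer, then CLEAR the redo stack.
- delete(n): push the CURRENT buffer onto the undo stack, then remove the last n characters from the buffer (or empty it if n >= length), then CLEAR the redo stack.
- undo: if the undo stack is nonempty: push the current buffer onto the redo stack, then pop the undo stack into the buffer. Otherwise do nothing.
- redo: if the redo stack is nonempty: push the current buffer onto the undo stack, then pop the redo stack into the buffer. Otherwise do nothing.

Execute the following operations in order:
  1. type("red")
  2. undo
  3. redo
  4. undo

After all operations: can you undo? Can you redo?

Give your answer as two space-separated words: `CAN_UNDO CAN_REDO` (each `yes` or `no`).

After op 1 (type): buf='red' undo_depth=1 redo_depth=0
After op 2 (undo): buf='(empty)' undo_depth=0 redo_depth=1
After op 3 (redo): buf='red' undo_depth=1 redo_depth=0
After op 4 (undo): buf='(empty)' undo_depth=0 redo_depth=1

Answer: no yes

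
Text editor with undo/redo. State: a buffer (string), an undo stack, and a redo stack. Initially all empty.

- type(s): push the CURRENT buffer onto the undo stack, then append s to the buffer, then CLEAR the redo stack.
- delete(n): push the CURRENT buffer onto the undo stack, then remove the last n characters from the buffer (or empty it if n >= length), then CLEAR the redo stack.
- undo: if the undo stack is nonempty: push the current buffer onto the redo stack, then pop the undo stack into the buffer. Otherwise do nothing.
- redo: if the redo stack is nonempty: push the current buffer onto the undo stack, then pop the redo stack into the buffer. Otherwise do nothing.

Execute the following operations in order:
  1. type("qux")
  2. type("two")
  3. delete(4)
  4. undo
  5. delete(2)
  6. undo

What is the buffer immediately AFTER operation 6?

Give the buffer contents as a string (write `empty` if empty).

Answer: quxtwo

Derivation:
After op 1 (type): buf='qux' undo_depth=1 redo_depth=0
After op 2 (type): buf='quxtwo' undo_depth=2 redo_depth=0
After op 3 (delete): buf='qu' undo_depth=3 redo_depth=0
After op 4 (undo): buf='quxtwo' undo_depth=2 redo_depth=1
After op 5 (delete): buf='quxt' undo_depth=3 redo_depth=0
After op 6 (undo): buf='quxtwo' undo_depth=2 redo_depth=1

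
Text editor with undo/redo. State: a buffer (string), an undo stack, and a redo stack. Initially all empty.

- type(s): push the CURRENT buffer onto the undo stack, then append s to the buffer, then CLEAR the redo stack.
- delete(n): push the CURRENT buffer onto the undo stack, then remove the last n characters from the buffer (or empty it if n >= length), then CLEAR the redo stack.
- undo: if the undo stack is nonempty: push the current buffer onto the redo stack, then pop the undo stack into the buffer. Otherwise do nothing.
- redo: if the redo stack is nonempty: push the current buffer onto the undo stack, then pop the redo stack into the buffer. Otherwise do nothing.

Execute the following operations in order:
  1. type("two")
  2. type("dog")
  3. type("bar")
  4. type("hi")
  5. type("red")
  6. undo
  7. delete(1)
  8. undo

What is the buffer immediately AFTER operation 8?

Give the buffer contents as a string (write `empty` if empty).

Answer: twodogbarhi

Derivation:
After op 1 (type): buf='two' undo_depth=1 redo_depth=0
After op 2 (type): buf='twodog' undo_depth=2 redo_depth=0
After op 3 (type): buf='twodogbar' undo_depth=3 redo_depth=0
After op 4 (type): buf='twodogbarhi' undo_depth=4 redo_depth=0
After op 5 (type): buf='twodogbarhired' undo_depth=5 redo_depth=0
After op 6 (undo): buf='twodogbarhi' undo_depth=4 redo_depth=1
After op 7 (delete): buf='twodogbarh' undo_depth=5 redo_depth=0
After op 8 (undo): buf='twodogbarhi' undo_depth=4 redo_depth=1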